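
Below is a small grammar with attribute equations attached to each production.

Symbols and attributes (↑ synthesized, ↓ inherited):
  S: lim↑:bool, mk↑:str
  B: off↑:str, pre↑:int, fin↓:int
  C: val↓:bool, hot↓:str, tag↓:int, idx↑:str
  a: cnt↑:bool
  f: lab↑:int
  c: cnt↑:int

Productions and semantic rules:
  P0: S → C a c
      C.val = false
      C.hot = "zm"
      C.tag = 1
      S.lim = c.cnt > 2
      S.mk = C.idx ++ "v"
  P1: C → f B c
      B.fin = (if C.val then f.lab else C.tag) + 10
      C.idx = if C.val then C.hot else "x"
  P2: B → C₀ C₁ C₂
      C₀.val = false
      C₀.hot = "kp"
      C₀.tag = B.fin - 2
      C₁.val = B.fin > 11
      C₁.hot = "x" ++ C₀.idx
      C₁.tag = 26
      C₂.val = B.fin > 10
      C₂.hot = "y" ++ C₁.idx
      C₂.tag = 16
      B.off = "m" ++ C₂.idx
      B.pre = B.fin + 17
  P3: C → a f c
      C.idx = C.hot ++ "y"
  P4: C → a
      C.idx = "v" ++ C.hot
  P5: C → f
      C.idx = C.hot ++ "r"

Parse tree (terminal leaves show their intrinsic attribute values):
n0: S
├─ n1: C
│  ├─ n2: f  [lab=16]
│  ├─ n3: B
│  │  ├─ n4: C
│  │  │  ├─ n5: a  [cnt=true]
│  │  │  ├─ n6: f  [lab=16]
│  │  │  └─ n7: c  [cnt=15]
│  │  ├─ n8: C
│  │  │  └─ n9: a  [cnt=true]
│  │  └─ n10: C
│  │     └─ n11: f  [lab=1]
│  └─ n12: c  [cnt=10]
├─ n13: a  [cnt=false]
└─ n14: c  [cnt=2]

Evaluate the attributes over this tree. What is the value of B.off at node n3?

1. n1.val = false  [false]
2. n1.hot = "zm"  ["zm"]
3. n1.tag = 1  [1]
4. n2.lab = 16  [terminal]
5. n3.fin = 11  [(if C.val then f.lab else C.tag) + 10]
6. n4.val = false  [false]
7. n4.hot = "kp"  ["kp"]
8. n4.tag = 9  [B.fin - 2]
9. n5.cnt = true  [terminal]
10. n6.lab = 16  [terminal]
11. n7.cnt = 15  [terminal]
12. n4.idx = "kpy"  [C.hot ++ "y"]
13. n8.val = false  [B.fin > 11]
14. n8.hot = "xkpy"  ["x" ++ C₀.idx]
15. n8.tag = 26  [26]
16. n9.cnt = true  [terminal]
17. n8.idx = "vxkpy"  ["v" ++ C.hot]
18. n10.val = true  [B.fin > 10]
19. n10.hot = "yvxkpy"  ["y" ++ C₁.idx]
20. n10.tag = 16  [16]
21. n11.lab = 1  [terminal]
22. n10.idx = "yvxkpyr"  [C.hot ++ "r"]
23. n3.off = "myvxkpyr"  ["m" ++ C₂.idx]
24. n3.pre = 28  [B.fin + 17]
25. n12.cnt = 10  [terminal]
26. n1.idx = "x"  [if C.val then C.hot else "x"]
27. n13.cnt = false  [terminal]
28. n14.cnt = 2  [terminal]
29. n0.lim = false  [c.cnt > 2]
30. n0.mk = "xv"  [C.idx ++ "v"]

"myvxkpyr"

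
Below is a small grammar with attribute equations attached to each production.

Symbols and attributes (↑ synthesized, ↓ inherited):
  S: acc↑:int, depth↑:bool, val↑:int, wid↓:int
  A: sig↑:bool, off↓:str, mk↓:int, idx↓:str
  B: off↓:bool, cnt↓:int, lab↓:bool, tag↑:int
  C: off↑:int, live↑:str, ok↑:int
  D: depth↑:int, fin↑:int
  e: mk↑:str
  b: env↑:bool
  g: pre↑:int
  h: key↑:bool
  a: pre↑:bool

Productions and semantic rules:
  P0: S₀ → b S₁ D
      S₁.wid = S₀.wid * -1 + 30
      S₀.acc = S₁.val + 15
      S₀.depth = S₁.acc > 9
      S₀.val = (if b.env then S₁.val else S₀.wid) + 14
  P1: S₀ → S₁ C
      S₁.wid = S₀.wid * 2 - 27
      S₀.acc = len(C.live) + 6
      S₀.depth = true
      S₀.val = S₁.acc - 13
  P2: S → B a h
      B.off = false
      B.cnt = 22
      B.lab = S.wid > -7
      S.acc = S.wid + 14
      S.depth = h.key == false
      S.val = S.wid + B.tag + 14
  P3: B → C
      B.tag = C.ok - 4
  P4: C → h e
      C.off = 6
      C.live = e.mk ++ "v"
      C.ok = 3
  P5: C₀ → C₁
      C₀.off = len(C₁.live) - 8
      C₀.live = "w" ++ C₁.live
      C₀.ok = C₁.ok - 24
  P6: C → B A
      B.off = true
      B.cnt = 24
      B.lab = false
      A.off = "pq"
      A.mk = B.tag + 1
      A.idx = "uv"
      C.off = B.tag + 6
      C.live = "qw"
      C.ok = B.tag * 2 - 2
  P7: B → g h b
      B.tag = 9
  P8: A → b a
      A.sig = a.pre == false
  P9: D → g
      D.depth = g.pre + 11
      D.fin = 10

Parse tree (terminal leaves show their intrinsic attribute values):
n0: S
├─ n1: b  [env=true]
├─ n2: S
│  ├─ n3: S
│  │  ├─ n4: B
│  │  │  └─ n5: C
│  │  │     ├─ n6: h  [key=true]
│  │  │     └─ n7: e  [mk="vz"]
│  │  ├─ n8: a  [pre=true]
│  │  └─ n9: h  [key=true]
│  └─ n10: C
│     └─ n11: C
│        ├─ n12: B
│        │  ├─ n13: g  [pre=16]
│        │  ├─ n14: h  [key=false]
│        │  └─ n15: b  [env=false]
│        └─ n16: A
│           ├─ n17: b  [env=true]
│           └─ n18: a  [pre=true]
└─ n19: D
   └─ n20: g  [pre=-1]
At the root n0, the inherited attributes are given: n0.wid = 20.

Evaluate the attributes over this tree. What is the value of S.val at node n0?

1. n0.wid = 20  [given at root]
2. n1.env = true  [terminal]
3. n2.wid = 10  [S₀.wid * -1 + 30]
4. n3.wid = -7  [S₀.wid * 2 - 27]
5. n4.off = false  [false]
6. n4.cnt = 22  [22]
7. n4.lab = false  [S.wid > -7]
8. n6.key = true  [terminal]
9. n7.mk = "vz"  [terminal]
10. n5.off = 6  [6]
11. n5.live = "vzv"  [e.mk ++ "v"]
12. n5.ok = 3  [3]
13. n4.tag = -1  [C.ok - 4]
14. n8.pre = true  [terminal]
15. n9.key = true  [terminal]
16. n3.acc = 7  [S.wid + 14]
17. n3.depth = false  [h.key == false]
18. n3.val = 6  [S.wid + B.tag + 14]
19. n12.off = true  [true]
20. n12.cnt = 24  [24]
21. n12.lab = false  [false]
22. n13.pre = 16  [terminal]
23. n14.key = false  [terminal]
24. n15.env = false  [terminal]
25. n12.tag = 9  [9]
26. n16.off = "pq"  ["pq"]
27. n16.mk = 10  [B.tag + 1]
28. n16.idx = "uv"  ["uv"]
29. n17.env = true  [terminal]
30. n18.pre = true  [terminal]
31. n16.sig = false  [a.pre == false]
32. n11.off = 15  [B.tag + 6]
33. n11.live = "qw"  ["qw"]
34. n11.ok = 16  [B.tag * 2 - 2]
35. n10.off = -6  [len(C₁.live) - 8]
36. n10.live = "wqw"  ["w" ++ C₁.live]
37. n10.ok = -8  [C₁.ok - 24]
38. n2.acc = 9  [len(C.live) + 6]
39. n2.depth = true  [true]
40. n2.val = -6  [S₁.acc - 13]
41. n20.pre = -1  [terminal]
42. n19.depth = 10  [g.pre + 11]
43. n19.fin = 10  [10]
44. n0.acc = 9  [S₁.val + 15]
45. n0.depth = false  [S₁.acc > 9]
46. n0.val = 8  [(if b.env then S₁.val else S₀.wid) + 14]

8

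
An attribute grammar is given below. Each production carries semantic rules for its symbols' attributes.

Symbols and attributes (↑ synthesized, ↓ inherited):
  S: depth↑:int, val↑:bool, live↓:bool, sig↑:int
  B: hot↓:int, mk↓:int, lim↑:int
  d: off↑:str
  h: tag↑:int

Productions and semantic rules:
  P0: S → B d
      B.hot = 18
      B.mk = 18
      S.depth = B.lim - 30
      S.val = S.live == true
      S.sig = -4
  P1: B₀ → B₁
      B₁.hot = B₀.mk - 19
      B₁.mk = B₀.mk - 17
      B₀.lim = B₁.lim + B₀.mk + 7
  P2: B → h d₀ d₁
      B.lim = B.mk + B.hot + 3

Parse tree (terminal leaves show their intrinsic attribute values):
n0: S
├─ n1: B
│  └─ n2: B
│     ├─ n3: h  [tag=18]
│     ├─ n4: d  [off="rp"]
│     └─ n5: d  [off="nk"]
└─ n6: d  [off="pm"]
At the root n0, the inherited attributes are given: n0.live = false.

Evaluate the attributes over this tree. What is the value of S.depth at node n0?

1. n0.live = false  [given at root]
2. n1.hot = 18  [18]
3. n1.mk = 18  [18]
4. n2.hot = -1  [B₀.mk - 19]
5. n2.mk = 1  [B₀.mk - 17]
6. n3.tag = 18  [terminal]
7. n4.off = "rp"  [terminal]
8. n5.off = "nk"  [terminal]
9. n2.lim = 3  [B.mk + B.hot + 3]
10. n1.lim = 28  [B₁.lim + B₀.mk + 7]
11. n6.off = "pm"  [terminal]
12. n0.depth = -2  [B.lim - 30]
13. n0.val = false  [S.live == true]
14. n0.sig = -4  [-4]

-2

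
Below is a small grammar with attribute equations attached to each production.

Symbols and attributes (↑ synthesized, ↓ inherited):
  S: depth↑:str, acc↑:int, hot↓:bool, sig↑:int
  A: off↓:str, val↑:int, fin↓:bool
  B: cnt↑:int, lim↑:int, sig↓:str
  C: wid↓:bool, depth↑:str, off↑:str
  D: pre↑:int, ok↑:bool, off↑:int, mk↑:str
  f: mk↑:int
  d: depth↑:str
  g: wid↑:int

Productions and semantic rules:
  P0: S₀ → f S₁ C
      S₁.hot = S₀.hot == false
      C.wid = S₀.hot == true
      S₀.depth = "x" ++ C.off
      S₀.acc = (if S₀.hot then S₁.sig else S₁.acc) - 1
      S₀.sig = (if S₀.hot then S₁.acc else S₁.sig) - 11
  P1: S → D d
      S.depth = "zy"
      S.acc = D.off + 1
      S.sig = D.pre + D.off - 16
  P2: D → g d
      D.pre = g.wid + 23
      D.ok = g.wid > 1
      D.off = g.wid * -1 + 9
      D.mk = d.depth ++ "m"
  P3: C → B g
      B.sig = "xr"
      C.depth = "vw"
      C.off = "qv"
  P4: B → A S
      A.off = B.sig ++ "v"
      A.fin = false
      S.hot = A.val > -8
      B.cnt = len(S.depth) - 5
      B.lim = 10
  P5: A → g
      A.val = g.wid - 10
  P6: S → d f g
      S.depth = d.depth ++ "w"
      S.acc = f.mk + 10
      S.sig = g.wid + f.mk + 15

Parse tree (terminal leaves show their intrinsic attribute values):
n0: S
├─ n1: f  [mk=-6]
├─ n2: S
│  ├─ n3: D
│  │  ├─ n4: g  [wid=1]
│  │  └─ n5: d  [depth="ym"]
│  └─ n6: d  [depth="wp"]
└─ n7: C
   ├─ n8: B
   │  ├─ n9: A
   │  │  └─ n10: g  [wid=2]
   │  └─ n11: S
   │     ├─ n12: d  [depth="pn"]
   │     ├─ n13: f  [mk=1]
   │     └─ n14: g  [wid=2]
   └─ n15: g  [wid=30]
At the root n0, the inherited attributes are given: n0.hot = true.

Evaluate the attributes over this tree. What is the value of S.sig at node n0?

1. n0.hot = true  [given at root]
2. n1.mk = -6  [terminal]
3. n2.hot = false  [S₀.hot == false]
4. n4.wid = 1  [terminal]
5. n5.depth = "ym"  [terminal]
6. n3.pre = 24  [g.wid + 23]
7. n3.ok = false  [g.wid > 1]
8. n3.off = 8  [g.wid * -1 + 9]
9. n3.mk = "ymm"  [d.depth ++ "m"]
10. n6.depth = "wp"  [terminal]
11. n2.depth = "zy"  ["zy"]
12. n2.acc = 9  [D.off + 1]
13. n2.sig = 16  [D.pre + D.off - 16]
14. n7.wid = true  [S₀.hot == true]
15. n8.sig = "xr"  ["xr"]
16. n9.off = "xrv"  [B.sig ++ "v"]
17. n9.fin = false  [false]
18. n10.wid = 2  [terminal]
19. n9.val = -8  [g.wid - 10]
20. n11.hot = false  [A.val > -8]
21. n12.depth = "pn"  [terminal]
22. n13.mk = 1  [terminal]
23. n14.wid = 2  [terminal]
24. n11.depth = "pnw"  [d.depth ++ "w"]
25. n11.acc = 11  [f.mk + 10]
26. n11.sig = 18  [g.wid + f.mk + 15]
27. n8.cnt = -2  [len(S.depth) - 5]
28. n8.lim = 10  [10]
29. n15.wid = 30  [terminal]
30. n7.depth = "vw"  ["vw"]
31. n7.off = "qv"  ["qv"]
32. n0.depth = "xqv"  ["x" ++ C.off]
33. n0.acc = 15  [(if S₀.hot then S₁.sig else S₁.acc) - 1]
34. n0.sig = -2  [(if S₀.hot then S₁.acc else S₁.sig) - 11]

-2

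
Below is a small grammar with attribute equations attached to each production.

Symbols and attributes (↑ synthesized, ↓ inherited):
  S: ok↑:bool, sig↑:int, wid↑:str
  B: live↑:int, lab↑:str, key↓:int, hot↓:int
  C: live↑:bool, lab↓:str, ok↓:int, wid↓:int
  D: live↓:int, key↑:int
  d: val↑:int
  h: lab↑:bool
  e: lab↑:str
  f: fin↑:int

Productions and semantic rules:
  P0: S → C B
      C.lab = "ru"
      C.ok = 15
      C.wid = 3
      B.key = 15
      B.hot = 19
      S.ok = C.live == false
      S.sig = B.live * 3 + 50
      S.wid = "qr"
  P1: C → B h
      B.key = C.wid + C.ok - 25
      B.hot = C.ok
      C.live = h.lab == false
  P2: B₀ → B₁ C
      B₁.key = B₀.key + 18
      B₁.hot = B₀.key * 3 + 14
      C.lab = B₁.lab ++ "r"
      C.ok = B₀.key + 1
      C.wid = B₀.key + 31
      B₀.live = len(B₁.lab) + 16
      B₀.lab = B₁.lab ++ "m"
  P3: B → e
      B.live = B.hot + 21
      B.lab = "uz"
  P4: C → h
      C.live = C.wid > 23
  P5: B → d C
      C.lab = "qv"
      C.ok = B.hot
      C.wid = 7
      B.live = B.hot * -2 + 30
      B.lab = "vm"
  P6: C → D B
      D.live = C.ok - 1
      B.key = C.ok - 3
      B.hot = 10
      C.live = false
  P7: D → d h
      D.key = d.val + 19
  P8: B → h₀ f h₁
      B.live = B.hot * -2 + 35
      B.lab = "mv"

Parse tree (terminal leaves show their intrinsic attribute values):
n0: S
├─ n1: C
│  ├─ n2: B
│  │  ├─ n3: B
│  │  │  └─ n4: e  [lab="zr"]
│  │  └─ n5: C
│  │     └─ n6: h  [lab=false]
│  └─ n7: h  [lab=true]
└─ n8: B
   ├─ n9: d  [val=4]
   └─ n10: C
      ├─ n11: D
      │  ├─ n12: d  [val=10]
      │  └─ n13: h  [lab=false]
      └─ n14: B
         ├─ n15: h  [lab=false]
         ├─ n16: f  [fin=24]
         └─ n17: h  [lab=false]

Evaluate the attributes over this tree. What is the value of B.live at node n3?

1. n1.lab = "ru"  ["ru"]
2. n1.ok = 15  [15]
3. n1.wid = 3  [3]
4. n2.key = -7  [C.wid + C.ok - 25]
5. n2.hot = 15  [C.ok]
6. n3.key = 11  [B₀.key + 18]
7. n3.hot = -7  [B₀.key * 3 + 14]
8. n4.lab = "zr"  [terminal]
9. n3.live = 14  [B.hot + 21]
10. n3.lab = "uz"  ["uz"]
11. n5.lab = "uzr"  [B₁.lab ++ "r"]
12. n5.ok = -6  [B₀.key + 1]
13. n5.wid = 24  [B₀.key + 31]
14. n6.lab = false  [terminal]
15. n5.live = true  [C.wid > 23]
16. n2.live = 18  [len(B₁.lab) + 16]
17. n2.lab = "uzm"  [B₁.lab ++ "m"]
18. n7.lab = true  [terminal]
19. n1.live = false  [h.lab == false]
20. n8.key = 15  [15]
21. n8.hot = 19  [19]
22. n9.val = 4  [terminal]
23. n10.lab = "qv"  ["qv"]
24. n10.ok = 19  [B.hot]
25. n10.wid = 7  [7]
26. n11.live = 18  [C.ok - 1]
27. n12.val = 10  [terminal]
28. n13.lab = false  [terminal]
29. n11.key = 29  [d.val + 19]
30. n14.key = 16  [C.ok - 3]
31. n14.hot = 10  [10]
32. n15.lab = false  [terminal]
33. n16.fin = 24  [terminal]
34. n17.lab = false  [terminal]
35. n14.live = 15  [B.hot * -2 + 35]
36. n14.lab = "mv"  ["mv"]
37. n10.live = false  [false]
38. n8.live = -8  [B.hot * -2 + 30]
39. n8.lab = "vm"  ["vm"]
40. n0.ok = true  [C.live == false]
41. n0.sig = 26  [B.live * 3 + 50]
42. n0.wid = "qr"  ["qr"]

14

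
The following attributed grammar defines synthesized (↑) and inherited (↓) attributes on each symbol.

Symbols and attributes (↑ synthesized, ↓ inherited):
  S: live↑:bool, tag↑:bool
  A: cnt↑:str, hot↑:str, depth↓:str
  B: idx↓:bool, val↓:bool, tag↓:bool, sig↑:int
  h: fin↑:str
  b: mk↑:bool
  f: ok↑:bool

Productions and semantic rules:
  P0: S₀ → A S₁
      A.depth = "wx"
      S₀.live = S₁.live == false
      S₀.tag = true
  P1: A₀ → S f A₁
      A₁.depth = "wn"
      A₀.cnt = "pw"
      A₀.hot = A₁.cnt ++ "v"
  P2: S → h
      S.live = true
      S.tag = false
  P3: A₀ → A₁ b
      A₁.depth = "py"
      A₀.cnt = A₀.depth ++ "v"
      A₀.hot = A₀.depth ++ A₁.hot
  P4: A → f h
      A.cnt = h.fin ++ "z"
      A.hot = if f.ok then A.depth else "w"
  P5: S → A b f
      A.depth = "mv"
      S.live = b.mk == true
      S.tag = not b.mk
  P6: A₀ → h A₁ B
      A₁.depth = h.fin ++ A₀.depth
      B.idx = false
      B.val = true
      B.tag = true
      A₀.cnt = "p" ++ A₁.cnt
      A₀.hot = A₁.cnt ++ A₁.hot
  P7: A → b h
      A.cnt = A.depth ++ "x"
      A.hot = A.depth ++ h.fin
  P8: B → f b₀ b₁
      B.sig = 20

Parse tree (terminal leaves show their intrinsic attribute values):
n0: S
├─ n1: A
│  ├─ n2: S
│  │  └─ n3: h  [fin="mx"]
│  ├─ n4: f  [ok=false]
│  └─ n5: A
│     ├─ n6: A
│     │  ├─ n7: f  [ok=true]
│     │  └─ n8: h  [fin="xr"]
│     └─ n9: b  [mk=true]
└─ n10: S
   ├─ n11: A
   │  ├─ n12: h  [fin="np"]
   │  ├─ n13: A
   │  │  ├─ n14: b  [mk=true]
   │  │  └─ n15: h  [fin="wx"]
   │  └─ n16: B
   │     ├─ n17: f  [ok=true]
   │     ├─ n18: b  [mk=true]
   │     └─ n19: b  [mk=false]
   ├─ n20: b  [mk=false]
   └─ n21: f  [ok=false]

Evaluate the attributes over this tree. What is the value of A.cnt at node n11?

1. n1.depth = "wx"  ["wx"]
2. n3.fin = "mx"  [terminal]
3. n2.live = true  [true]
4. n2.tag = false  [false]
5. n4.ok = false  [terminal]
6. n5.depth = "wn"  ["wn"]
7. n6.depth = "py"  ["py"]
8. n7.ok = true  [terminal]
9. n8.fin = "xr"  [terminal]
10. n6.cnt = "xrz"  [h.fin ++ "z"]
11. n6.hot = "py"  [if f.ok then A.depth else "w"]
12. n9.mk = true  [terminal]
13. n5.cnt = "wnv"  [A₀.depth ++ "v"]
14. n5.hot = "wnpy"  [A₀.depth ++ A₁.hot]
15. n1.cnt = "pw"  ["pw"]
16. n1.hot = "wnvv"  [A₁.cnt ++ "v"]
17. n11.depth = "mv"  ["mv"]
18. n12.fin = "np"  [terminal]
19. n13.depth = "npmv"  [h.fin ++ A₀.depth]
20. n14.mk = true  [terminal]
21. n15.fin = "wx"  [terminal]
22. n13.cnt = "npmvx"  [A.depth ++ "x"]
23. n13.hot = "npmvwx"  [A.depth ++ h.fin]
24. n16.idx = false  [false]
25. n16.val = true  [true]
26. n16.tag = true  [true]
27. n17.ok = true  [terminal]
28. n18.mk = true  [terminal]
29. n19.mk = false  [terminal]
30. n16.sig = 20  [20]
31. n11.cnt = "pnpmvx"  ["p" ++ A₁.cnt]
32. n11.hot = "npmvxnpmvwx"  [A₁.cnt ++ A₁.hot]
33. n20.mk = false  [terminal]
34. n21.ok = false  [terminal]
35. n10.live = false  [b.mk == true]
36. n10.tag = true  [not b.mk]
37. n0.live = true  [S₁.live == false]
38. n0.tag = true  [true]

"pnpmvx"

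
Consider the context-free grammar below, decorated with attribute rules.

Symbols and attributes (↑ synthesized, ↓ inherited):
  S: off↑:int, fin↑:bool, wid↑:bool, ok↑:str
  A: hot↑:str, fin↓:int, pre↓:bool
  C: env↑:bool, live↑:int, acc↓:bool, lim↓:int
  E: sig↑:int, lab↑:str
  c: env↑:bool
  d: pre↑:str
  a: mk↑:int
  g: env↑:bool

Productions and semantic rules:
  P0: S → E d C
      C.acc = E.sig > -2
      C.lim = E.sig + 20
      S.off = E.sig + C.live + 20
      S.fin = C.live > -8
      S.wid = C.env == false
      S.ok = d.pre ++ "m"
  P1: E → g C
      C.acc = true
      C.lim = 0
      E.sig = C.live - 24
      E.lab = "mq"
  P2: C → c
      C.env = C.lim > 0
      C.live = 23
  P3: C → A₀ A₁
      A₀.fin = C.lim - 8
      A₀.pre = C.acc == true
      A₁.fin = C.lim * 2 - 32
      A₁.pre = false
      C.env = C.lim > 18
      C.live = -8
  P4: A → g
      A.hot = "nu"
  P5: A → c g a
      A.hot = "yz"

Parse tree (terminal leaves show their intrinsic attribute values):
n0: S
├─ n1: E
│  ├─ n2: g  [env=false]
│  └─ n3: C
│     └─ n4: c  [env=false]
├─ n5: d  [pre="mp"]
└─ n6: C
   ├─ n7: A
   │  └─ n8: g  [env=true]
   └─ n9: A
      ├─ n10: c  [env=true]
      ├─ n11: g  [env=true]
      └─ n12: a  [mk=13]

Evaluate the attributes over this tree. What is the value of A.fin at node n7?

1. n2.env = false  [terminal]
2. n3.acc = true  [true]
3. n3.lim = 0  [0]
4. n4.env = false  [terminal]
5. n3.env = false  [C.lim > 0]
6. n3.live = 23  [23]
7. n1.sig = -1  [C.live - 24]
8. n1.lab = "mq"  ["mq"]
9. n5.pre = "mp"  [terminal]
10. n6.acc = true  [E.sig > -2]
11. n6.lim = 19  [E.sig + 20]
12. n7.fin = 11  [C.lim - 8]
13. n7.pre = true  [C.acc == true]
14. n8.env = true  [terminal]
15. n7.hot = "nu"  ["nu"]
16. n9.fin = 6  [C.lim * 2 - 32]
17. n9.pre = false  [false]
18. n10.env = true  [terminal]
19. n11.env = true  [terminal]
20. n12.mk = 13  [terminal]
21. n9.hot = "yz"  ["yz"]
22. n6.env = true  [C.lim > 18]
23. n6.live = -8  [-8]
24. n0.off = 11  [E.sig + C.live + 20]
25. n0.fin = false  [C.live > -8]
26. n0.wid = false  [C.env == false]
27. n0.ok = "mpm"  [d.pre ++ "m"]

11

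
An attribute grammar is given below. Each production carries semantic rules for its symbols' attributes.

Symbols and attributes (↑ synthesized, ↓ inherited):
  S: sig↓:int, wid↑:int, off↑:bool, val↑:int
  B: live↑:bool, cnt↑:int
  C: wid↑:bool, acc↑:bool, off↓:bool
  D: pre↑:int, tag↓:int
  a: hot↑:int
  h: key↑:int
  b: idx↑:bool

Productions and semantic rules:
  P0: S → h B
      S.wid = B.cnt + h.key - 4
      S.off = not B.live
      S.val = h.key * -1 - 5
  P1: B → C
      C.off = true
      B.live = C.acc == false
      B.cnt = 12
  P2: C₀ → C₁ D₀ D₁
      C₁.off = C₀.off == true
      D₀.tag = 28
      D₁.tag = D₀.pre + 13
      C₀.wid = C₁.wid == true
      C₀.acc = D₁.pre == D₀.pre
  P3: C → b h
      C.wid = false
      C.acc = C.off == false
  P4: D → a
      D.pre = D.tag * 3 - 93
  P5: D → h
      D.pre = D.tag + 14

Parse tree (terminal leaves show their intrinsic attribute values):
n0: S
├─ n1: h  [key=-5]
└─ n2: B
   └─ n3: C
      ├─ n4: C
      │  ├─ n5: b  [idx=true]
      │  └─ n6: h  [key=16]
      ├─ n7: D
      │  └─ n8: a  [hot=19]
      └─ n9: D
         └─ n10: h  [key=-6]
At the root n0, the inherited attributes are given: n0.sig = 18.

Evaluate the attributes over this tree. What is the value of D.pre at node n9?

18

1. n0.sig = 18  [given at root]
2. n1.key = -5  [terminal]
3. n3.off = true  [true]
4. n4.off = true  [C₀.off == true]
5. n5.idx = true  [terminal]
6. n6.key = 16  [terminal]
7. n4.wid = false  [false]
8. n4.acc = false  [C.off == false]
9. n7.tag = 28  [28]
10. n8.hot = 19  [terminal]
11. n7.pre = -9  [D.tag * 3 - 93]
12. n9.tag = 4  [D₀.pre + 13]
13. n10.key = -6  [terminal]
14. n9.pre = 18  [D.tag + 14]
15. n3.wid = false  [C₁.wid == true]
16. n3.acc = false  [D₁.pre == D₀.pre]
17. n2.live = true  [C.acc == false]
18. n2.cnt = 12  [12]
19. n0.wid = 3  [B.cnt + h.key - 4]
20. n0.off = false  [not B.live]
21. n0.val = 0  [h.key * -1 - 5]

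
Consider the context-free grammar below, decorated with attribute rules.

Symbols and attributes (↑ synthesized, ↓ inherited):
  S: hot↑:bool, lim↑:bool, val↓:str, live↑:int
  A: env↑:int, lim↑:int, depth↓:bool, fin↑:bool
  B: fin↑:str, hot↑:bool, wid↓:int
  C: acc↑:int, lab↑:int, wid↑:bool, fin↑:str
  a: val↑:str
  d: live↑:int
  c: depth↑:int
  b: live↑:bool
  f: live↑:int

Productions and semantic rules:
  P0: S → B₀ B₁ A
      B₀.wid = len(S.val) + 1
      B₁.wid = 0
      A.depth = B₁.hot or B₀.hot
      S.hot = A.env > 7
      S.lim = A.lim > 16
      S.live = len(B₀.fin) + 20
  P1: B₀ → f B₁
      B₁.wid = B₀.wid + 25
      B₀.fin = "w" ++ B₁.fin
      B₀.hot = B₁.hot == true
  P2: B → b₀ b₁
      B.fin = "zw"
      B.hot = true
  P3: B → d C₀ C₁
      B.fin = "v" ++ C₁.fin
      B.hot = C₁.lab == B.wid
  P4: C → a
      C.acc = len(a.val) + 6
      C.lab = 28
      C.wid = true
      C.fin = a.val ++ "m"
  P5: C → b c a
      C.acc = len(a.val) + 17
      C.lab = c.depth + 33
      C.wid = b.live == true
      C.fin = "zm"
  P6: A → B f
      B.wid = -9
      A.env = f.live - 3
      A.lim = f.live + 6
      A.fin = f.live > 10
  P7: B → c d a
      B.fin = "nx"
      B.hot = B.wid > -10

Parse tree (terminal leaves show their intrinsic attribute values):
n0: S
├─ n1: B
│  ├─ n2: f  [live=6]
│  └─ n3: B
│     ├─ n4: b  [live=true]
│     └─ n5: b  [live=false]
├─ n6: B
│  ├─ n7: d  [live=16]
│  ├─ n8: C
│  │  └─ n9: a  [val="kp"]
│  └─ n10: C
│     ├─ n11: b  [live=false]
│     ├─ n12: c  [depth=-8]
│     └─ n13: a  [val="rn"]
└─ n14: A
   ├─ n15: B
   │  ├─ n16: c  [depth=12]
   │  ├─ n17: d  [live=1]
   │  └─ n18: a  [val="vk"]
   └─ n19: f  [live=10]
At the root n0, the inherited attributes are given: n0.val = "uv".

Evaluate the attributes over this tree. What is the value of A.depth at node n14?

true

1. n0.val = "uv"  [given at root]
2. n1.wid = 3  [len(S.val) + 1]
3. n2.live = 6  [terminal]
4. n3.wid = 28  [B₀.wid + 25]
5. n4.live = true  [terminal]
6. n5.live = false  [terminal]
7. n3.fin = "zw"  ["zw"]
8. n3.hot = true  [true]
9. n1.fin = "wzw"  ["w" ++ B₁.fin]
10. n1.hot = true  [B₁.hot == true]
11. n6.wid = 0  [0]
12. n7.live = 16  [terminal]
13. n9.val = "kp"  [terminal]
14. n8.acc = 8  [len(a.val) + 6]
15. n8.lab = 28  [28]
16. n8.wid = true  [true]
17. n8.fin = "kpm"  [a.val ++ "m"]
18. n11.live = false  [terminal]
19. n12.depth = -8  [terminal]
20. n13.val = "rn"  [terminal]
21. n10.acc = 19  [len(a.val) + 17]
22. n10.lab = 25  [c.depth + 33]
23. n10.wid = false  [b.live == true]
24. n10.fin = "zm"  ["zm"]
25. n6.fin = "vzm"  ["v" ++ C₁.fin]
26. n6.hot = false  [C₁.lab == B.wid]
27. n14.depth = true  [B₁.hot or B₀.hot]
28. n15.wid = -9  [-9]
29. n16.depth = 12  [terminal]
30. n17.live = 1  [terminal]
31. n18.val = "vk"  [terminal]
32. n15.fin = "nx"  ["nx"]
33. n15.hot = true  [B.wid > -10]
34. n19.live = 10  [terminal]
35. n14.env = 7  [f.live - 3]
36. n14.lim = 16  [f.live + 6]
37. n14.fin = false  [f.live > 10]
38. n0.hot = false  [A.env > 7]
39. n0.lim = false  [A.lim > 16]
40. n0.live = 23  [len(B₀.fin) + 20]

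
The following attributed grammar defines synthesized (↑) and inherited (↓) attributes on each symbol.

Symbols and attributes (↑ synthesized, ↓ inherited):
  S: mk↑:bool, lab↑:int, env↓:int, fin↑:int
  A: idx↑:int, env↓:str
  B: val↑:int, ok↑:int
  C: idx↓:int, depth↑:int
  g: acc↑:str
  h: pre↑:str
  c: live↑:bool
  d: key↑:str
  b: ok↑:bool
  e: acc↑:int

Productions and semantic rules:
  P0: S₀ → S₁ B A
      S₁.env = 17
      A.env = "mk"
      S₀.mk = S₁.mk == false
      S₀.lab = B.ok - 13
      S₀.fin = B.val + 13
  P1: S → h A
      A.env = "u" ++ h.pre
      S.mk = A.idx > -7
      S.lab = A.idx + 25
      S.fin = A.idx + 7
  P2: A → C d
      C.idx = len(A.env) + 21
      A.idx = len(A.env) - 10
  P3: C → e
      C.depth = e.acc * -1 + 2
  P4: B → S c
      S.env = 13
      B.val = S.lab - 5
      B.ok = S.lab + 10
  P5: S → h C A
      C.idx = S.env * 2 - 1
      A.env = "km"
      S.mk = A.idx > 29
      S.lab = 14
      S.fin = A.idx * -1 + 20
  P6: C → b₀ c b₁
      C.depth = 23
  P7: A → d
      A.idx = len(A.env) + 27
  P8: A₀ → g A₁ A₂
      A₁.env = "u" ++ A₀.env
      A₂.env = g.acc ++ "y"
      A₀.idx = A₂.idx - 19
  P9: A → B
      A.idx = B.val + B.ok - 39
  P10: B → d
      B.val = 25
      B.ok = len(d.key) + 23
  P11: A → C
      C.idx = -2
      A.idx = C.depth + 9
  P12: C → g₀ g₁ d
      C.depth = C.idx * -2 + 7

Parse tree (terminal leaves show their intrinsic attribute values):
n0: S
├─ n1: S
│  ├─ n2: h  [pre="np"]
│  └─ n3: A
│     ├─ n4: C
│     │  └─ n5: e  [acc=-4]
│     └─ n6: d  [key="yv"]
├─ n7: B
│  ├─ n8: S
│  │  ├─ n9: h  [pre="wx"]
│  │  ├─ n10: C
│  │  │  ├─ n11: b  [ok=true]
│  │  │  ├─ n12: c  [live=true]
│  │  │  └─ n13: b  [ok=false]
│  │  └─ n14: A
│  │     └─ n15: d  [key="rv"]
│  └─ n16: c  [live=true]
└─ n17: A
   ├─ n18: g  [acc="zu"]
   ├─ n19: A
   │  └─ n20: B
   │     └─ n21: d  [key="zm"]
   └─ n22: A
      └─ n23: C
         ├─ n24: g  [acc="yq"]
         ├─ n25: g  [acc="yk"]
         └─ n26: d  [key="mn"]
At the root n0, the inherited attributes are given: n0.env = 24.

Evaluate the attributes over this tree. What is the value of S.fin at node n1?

0

1. n0.env = 24  [given at root]
2. n1.env = 17  [17]
3. n2.pre = "np"  [terminal]
4. n3.env = "unp"  ["u" ++ h.pre]
5. n4.idx = 24  [len(A.env) + 21]
6. n5.acc = -4  [terminal]
7. n4.depth = 6  [e.acc * -1 + 2]
8. n6.key = "yv"  [terminal]
9. n3.idx = -7  [len(A.env) - 10]
10. n1.mk = false  [A.idx > -7]
11. n1.lab = 18  [A.idx + 25]
12. n1.fin = 0  [A.idx + 7]
13. n8.env = 13  [13]
14. n9.pre = "wx"  [terminal]
15. n10.idx = 25  [S.env * 2 - 1]
16. n11.ok = true  [terminal]
17. n12.live = true  [terminal]
18. n13.ok = false  [terminal]
19. n10.depth = 23  [23]
20. n14.env = "km"  ["km"]
21. n15.key = "rv"  [terminal]
22. n14.idx = 29  [len(A.env) + 27]
23. n8.mk = false  [A.idx > 29]
24. n8.lab = 14  [14]
25. n8.fin = -9  [A.idx * -1 + 20]
26. n16.live = true  [terminal]
27. n7.val = 9  [S.lab - 5]
28. n7.ok = 24  [S.lab + 10]
29. n17.env = "mk"  ["mk"]
30. n18.acc = "zu"  [terminal]
31. n19.env = "umk"  ["u" ++ A₀.env]
32. n21.key = "zm"  [terminal]
33. n20.val = 25  [25]
34. n20.ok = 25  [len(d.key) + 23]
35. n19.idx = 11  [B.val + B.ok - 39]
36. n22.env = "zuy"  [g.acc ++ "y"]
37. n23.idx = -2  [-2]
38. n24.acc = "yq"  [terminal]
39. n25.acc = "yk"  [terminal]
40. n26.key = "mn"  [terminal]
41. n23.depth = 11  [C.idx * -2 + 7]
42. n22.idx = 20  [C.depth + 9]
43. n17.idx = 1  [A₂.idx - 19]
44. n0.mk = true  [S₁.mk == false]
45. n0.lab = 11  [B.ok - 13]
46. n0.fin = 22  [B.val + 13]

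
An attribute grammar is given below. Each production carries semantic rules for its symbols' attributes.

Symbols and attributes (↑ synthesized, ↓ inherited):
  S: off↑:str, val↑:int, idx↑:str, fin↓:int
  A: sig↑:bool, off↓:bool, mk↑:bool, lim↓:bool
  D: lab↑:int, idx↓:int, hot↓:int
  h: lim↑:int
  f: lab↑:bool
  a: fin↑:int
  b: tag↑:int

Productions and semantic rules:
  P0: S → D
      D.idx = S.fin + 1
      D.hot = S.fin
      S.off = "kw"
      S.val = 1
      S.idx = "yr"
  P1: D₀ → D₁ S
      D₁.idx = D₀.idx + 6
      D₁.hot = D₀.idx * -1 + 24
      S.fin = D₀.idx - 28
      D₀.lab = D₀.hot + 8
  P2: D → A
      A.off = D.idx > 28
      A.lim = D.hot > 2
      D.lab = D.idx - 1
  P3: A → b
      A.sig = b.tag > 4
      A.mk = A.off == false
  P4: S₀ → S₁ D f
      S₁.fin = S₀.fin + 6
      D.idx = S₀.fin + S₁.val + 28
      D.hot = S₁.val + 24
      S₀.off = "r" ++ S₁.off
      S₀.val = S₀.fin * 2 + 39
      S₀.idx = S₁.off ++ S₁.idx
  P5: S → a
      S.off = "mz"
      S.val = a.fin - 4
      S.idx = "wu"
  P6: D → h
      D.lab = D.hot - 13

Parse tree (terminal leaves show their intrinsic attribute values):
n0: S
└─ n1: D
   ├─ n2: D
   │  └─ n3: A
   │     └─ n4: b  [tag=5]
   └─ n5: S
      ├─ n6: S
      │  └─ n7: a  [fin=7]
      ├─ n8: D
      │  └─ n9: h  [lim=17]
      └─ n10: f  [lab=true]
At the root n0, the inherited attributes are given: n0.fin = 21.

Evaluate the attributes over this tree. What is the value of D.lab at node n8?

14

1. n0.fin = 21  [given at root]
2. n1.idx = 22  [S.fin + 1]
3. n1.hot = 21  [S.fin]
4. n2.idx = 28  [D₀.idx + 6]
5. n2.hot = 2  [D₀.idx * -1 + 24]
6. n3.off = false  [D.idx > 28]
7. n3.lim = false  [D.hot > 2]
8. n4.tag = 5  [terminal]
9. n3.sig = true  [b.tag > 4]
10. n3.mk = true  [A.off == false]
11. n2.lab = 27  [D.idx - 1]
12. n5.fin = -6  [D₀.idx - 28]
13. n6.fin = 0  [S₀.fin + 6]
14. n7.fin = 7  [terminal]
15. n6.off = "mz"  ["mz"]
16. n6.val = 3  [a.fin - 4]
17. n6.idx = "wu"  ["wu"]
18. n8.idx = 25  [S₀.fin + S₁.val + 28]
19. n8.hot = 27  [S₁.val + 24]
20. n9.lim = 17  [terminal]
21. n8.lab = 14  [D.hot - 13]
22. n10.lab = true  [terminal]
23. n5.off = "rmz"  ["r" ++ S₁.off]
24. n5.val = 27  [S₀.fin * 2 + 39]
25. n5.idx = "mzwu"  [S₁.off ++ S₁.idx]
26. n1.lab = 29  [D₀.hot + 8]
27. n0.off = "kw"  ["kw"]
28. n0.val = 1  [1]
29. n0.idx = "yr"  ["yr"]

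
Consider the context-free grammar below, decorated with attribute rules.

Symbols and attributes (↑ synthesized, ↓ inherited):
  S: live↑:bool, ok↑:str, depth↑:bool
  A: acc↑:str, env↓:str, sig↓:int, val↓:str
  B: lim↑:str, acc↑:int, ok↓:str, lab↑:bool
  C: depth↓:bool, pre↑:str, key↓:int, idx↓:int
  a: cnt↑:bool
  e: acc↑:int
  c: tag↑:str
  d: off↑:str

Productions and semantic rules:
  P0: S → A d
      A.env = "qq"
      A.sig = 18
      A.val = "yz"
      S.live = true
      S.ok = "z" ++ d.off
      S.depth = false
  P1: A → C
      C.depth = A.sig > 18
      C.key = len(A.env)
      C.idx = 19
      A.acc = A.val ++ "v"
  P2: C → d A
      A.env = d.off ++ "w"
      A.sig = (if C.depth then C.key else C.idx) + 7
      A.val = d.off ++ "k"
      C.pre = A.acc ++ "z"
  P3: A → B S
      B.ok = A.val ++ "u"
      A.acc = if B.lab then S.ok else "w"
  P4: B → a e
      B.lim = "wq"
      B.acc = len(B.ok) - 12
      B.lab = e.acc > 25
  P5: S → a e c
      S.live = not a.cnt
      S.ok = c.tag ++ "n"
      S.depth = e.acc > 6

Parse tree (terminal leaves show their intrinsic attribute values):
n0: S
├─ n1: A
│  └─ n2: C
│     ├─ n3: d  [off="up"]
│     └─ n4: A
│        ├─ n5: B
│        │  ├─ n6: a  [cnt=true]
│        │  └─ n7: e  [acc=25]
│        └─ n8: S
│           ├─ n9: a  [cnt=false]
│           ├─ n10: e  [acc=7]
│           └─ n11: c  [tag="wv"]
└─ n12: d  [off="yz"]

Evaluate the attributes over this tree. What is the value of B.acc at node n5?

-8

1. n1.env = "qq"  ["qq"]
2. n1.sig = 18  [18]
3. n1.val = "yz"  ["yz"]
4. n2.depth = false  [A.sig > 18]
5. n2.key = 2  [len(A.env)]
6. n2.idx = 19  [19]
7. n3.off = "up"  [terminal]
8. n4.env = "upw"  [d.off ++ "w"]
9. n4.sig = 26  [(if C.depth then C.key else C.idx) + 7]
10. n4.val = "upk"  [d.off ++ "k"]
11. n5.ok = "upku"  [A.val ++ "u"]
12. n6.cnt = true  [terminal]
13. n7.acc = 25  [terminal]
14. n5.lim = "wq"  ["wq"]
15. n5.acc = -8  [len(B.ok) - 12]
16. n5.lab = false  [e.acc > 25]
17. n9.cnt = false  [terminal]
18. n10.acc = 7  [terminal]
19. n11.tag = "wv"  [terminal]
20. n8.live = true  [not a.cnt]
21. n8.ok = "wvn"  [c.tag ++ "n"]
22. n8.depth = true  [e.acc > 6]
23. n4.acc = "w"  [if B.lab then S.ok else "w"]
24. n2.pre = "wz"  [A.acc ++ "z"]
25. n1.acc = "yzv"  [A.val ++ "v"]
26. n12.off = "yz"  [terminal]
27. n0.live = true  [true]
28. n0.ok = "zyz"  ["z" ++ d.off]
29. n0.depth = false  [false]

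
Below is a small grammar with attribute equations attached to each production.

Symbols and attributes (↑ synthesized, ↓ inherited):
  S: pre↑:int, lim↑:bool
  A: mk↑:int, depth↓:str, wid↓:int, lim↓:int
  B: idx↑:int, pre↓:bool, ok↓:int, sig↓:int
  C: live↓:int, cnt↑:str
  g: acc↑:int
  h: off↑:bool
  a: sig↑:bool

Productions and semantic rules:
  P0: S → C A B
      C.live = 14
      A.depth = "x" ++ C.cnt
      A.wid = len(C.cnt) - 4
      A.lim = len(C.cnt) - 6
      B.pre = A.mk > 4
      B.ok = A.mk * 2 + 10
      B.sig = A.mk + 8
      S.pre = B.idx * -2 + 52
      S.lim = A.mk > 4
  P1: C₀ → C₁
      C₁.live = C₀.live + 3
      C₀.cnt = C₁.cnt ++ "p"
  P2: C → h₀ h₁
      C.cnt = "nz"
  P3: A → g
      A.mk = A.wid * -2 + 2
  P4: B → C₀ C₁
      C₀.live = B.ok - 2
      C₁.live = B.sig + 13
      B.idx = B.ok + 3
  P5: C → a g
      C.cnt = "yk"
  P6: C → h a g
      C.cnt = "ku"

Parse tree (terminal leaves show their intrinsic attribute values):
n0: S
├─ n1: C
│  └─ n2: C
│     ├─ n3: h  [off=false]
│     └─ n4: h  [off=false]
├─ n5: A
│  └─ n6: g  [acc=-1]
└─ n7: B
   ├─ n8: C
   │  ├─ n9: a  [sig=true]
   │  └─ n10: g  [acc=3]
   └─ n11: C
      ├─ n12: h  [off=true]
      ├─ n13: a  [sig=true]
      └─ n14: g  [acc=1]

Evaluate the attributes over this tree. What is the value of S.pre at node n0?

1. n1.live = 14  [14]
2. n2.live = 17  [C₀.live + 3]
3. n3.off = false  [terminal]
4. n4.off = false  [terminal]
5. n2.cnt = "nz"  ["nz"]
6. n1.cnt = "nzp"  [C₁.cnt ++ "p"]
7. n5.depth = "xnzp"  ["x" ++ C.cnt]
8. n5.wid = -1  [len(C.cnt) - 4]
9. n5.lim = -3  [len(C.cnt) - 6]
10. n6.acc = -1  [terminal]
11. n5.mk = 4  [A.wid * -2 + 2]
12. n7.pre = false  [A.mk > 4]
13. n7.ok = 18  [A.mk * 2 + 10]
14. n7.sig = 12  [A.mk + 8]
15. n8.live = 16  [B.ok - 2]
16. n9.sig = true  [terminal]
17. n10.acc = 3  [terminal]
18. n8.cnt = "yk"  ["yk"]
19. n11.live = 25  [B.sig + 13]
20. n12.off = true  [terminal]
21. n13.sig = true  [terminal]
22. n14.acc = 1  [terminal]
23. n11.cnt = "ku"  ["ku"]
24. n7.idx = 21  [B.ok + 3]
25. n0.pre = 10  [B.idx * -2 + 52]
26. n0.lim = false  [A.mk > 4]

10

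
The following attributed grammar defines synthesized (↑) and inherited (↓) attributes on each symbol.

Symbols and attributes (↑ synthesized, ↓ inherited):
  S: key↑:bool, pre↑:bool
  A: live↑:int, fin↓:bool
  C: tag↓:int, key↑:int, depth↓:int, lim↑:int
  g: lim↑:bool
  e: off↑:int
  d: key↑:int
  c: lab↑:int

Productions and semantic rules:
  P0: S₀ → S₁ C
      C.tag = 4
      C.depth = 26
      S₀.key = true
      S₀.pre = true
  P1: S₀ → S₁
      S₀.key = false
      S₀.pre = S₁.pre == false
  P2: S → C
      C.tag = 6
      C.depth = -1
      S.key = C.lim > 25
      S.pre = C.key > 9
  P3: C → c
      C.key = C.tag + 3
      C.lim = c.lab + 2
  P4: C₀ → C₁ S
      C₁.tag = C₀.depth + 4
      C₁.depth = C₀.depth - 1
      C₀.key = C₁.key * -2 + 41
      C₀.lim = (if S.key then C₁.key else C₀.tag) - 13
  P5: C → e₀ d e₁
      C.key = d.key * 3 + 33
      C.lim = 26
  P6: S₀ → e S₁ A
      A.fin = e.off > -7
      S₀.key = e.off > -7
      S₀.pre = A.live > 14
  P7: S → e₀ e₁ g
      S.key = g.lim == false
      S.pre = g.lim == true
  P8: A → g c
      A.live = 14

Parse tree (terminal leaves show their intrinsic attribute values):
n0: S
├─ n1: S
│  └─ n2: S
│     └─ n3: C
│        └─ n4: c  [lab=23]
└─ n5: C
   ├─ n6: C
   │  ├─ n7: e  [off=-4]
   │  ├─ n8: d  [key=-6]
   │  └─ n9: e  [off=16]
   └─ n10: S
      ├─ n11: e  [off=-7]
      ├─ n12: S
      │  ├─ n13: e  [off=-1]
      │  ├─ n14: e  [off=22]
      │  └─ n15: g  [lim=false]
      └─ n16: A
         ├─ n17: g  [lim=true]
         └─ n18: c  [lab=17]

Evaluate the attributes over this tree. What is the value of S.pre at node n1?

true

1. n3.tag = 6  [6]
2. n3.depth = -1  [-1]
3. n4.lab = 23  [terminal]
4. n3.key = 9  [C.tag + 3]
5. n3.lim = 25  [c.lab + 2]
6. n2.key = false  [C.lim > 25]
7. n2.pre = false  [C.key > 9]
8. n1.key = false  [false]
9. n1.pre = true  [S₁.pre == false]
10. n5.tag = 4  [4]
11. n5.depth = 26  [26]
12. n6.tag = 30  [C₀.depth + 4]
13. n6.depth = 25  [C₀.depth - 1]
14. n7.off = -4  [terminal]
15. n8.key = -6  [terminal]
16. n9.off = 16  [terminal]
17. n6.key = 15  [d.key * 3 + 33]
18. n6.lim = 26  [26]
19. n11.off = -7  [terminal]
20. n13.off = -1  [terminal]
21. n14.off = 22  [terminal]
22. n15.lim = false  [terminal]
23. n12.key = true  [g.lim == false]
24. n12.pre = false  [g.lim == true]
25. n16.fin = false  [e.off > -7]
26. n17.lim = true  [terminal]
27. n18.lab = 17  [terminal]
28. n16.live = 14  [14]
29. n10.key = false  [e.off > -7]
30. n10.pre = false  [A.live > 14]
31. n5.key = 11  [C₁.key * -2 + 41]
32. n5.lim = -9  [(if S.key then C₁.key else C₀.tag) - 13]
33. n0.key = true  [true]
34. n0.pre = true  [true]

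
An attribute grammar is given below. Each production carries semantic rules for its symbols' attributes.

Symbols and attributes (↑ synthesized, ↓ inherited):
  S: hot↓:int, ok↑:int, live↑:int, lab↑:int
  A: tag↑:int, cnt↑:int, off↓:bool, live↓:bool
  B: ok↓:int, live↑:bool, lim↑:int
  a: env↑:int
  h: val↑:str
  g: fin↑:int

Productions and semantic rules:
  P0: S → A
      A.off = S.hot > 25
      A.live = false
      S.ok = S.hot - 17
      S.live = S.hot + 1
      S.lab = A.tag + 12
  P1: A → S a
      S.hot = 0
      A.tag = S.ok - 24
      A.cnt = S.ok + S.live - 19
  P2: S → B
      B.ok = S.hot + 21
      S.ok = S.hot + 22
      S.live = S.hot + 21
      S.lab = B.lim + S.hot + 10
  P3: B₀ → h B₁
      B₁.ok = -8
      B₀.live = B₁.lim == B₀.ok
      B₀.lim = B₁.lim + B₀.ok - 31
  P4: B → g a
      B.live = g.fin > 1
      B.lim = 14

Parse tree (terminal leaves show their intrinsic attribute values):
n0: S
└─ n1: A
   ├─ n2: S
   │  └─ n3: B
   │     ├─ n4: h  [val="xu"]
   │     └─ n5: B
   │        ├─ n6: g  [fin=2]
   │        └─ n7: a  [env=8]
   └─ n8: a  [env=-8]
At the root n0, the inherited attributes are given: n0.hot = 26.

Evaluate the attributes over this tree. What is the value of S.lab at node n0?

1. n0.hot = 26  [given at root]
2. n1.off = true  [S.hot > 25]
3. n1.live = false  [false]
4. n2.hot = 0  [0]
5. n3.ok = 21  [S.hot + 21]
6. n4.val = "xu"  [terminal]
7. n5.ok = -8  [-8]
8. n6.fin = 2  [terminal]
9. n7.env = 8  [terminal]
10. n5.live = true  [g.fin > 1]
11. n5.lim = 14  [14]
12. n3.live = false  [B₁.lim == B₀.ok]
13. n3.lim = 4  [B₁.lim + B₀.ok - 31]
14. n2.ok = 22  [S.hot + 22]
15. n2.live = 21  [S.hot + 21]
16. n2.lab = 14  [B.lim + S.hot + 10]
17. n8.env = -8  [terminal]
18. n1.tag = -2  [S.ok - 24]
19. n1.cnt = 24  [S.ok + S.live - 19]
20. n0.ok = 9  [S.hot - 17]
21. n0.live = 27  [S.hot + 1]
22. n0.lab = 10  [A.tag + 12]

10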